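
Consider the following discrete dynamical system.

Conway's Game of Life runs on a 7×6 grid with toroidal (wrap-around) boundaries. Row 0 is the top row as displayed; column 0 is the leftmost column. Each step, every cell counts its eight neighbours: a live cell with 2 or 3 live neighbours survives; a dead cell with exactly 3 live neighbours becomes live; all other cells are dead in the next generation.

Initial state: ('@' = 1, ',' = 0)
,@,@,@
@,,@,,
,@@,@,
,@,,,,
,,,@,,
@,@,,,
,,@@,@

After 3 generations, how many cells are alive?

0) ,@,@,@
@,,@,,
,@@,@,
,@,,,,
,,,@,,
@,@,,,
,,@@,@
1) ,@,@,@
@,,@,@
@@@@,,
,@,@,,
,@@,,,
,@@,@,
,,,@,@
2) ,,,@,@
,,,@,@
,,,@,@
,,,@,,
@,,,,,
@@,,@,
,@,@,@
3) ,,,@,@
@,@@,@
,,@@,,
,,,,@,
@@,,,@
,@@,@,
,@,@,@

18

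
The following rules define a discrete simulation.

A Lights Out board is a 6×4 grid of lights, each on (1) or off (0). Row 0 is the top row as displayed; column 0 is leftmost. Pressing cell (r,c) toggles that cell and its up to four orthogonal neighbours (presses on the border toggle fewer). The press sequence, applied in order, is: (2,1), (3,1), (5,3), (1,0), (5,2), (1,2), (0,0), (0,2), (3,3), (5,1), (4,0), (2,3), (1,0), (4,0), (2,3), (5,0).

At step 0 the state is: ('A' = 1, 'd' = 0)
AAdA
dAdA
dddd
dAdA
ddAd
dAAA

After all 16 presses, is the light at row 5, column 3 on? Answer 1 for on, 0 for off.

1

step 0: AAdA
dAdA
dddd
dAdA
ddAd
dAAA
step 1: AAdA
dddA
AAAd
dddA
ddAd
dAAA
step 2: AAdA
dddA
AdAd
AAAA
dAAd
dAAA
step 3: AAdA
dddA
AdAd
AAAA
dAAA
dAdd
step 4: dAdA
AAdA
ddAd
AAAA
dAAA
dAdd
step 5: dAdA
AAdA
ddAd
AAAA
dAdA
ddAA
step 6: dAAA
AdAd
dddd
AAAA
dAdA
ddAA
step 7: AdAA
ddAd
dddd
AAAA
dAdA
ddAA
step 8: AAdd
dddd
dddd
AAAA
dAdA
ddAA
step 9: AAdd
dddd
dddA
AAdd
dAdd
ddAA
step 10: AAdd
dddd
dddA
AAdd
dddd
AAdA
step 11: AAdd
dddd
dddA
dAdd
AAdd
dAdA
step 12: AAdd
dddA
ddAd
dAdA
AAdd
dAdA
step 13: dAdd
AAdA
AdAd
dAdA
AAdd
dAdA
step 14: dAdd
AAdA
AdAd
AAdA
dddd
AAdA
step 15: dAdd
AAdd
AddA
AAdd
dddd
AAdA
step 16: dAdd
AAdd
AddA
AAdd
Addd
dddA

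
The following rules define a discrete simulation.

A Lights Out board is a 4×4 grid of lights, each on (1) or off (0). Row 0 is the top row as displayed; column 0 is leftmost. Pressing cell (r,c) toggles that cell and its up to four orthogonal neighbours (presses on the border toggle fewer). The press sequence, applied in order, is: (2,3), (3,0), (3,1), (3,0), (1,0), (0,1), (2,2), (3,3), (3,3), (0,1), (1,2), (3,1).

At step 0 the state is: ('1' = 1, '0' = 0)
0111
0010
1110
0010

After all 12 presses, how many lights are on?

6

0) 0111
0010
1110
0010
1) 0111
0011
1101
0011
2) 0111
0011
0101
1111
3) 0111
0011
0001
0001
4) 0111
0011
1001
1101
5) 1111
1111
0001
1101
6) 0001
1011
0001
1101
7) 0001
1001
0110
1111
8) 0001
1001
0111
1100
9) 0001
1001
0110
1111
10) 1111
1101
0110
1111
11) 1101
1010
0100
1111
12) 1101
1010
0000
0001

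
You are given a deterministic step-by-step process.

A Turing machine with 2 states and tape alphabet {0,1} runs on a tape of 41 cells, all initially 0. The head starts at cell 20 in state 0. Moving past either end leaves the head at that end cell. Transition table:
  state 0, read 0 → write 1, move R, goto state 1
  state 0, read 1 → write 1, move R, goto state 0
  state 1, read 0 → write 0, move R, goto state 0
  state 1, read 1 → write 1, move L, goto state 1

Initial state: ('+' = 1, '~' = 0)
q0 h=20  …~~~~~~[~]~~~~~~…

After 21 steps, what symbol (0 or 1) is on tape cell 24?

1

0) q0 h=20  …~~~~~~[~]~~~~~~…
1) q1 h=21  …~~~~~+[~]~~~~~~…
2) q0 h=22  …~~~~+~[~]~~~~~~…
3) q1 h=23  …~~~+~+[~]~~~~~~…
4) q0 h=24  …~~+~+~[~]~~~~~~…
5) q1 h=25  …~+~+~+[~]~~~~~~…
6) q0 h=26  …+~+~+~[~]~~~~~~…
7) q1 h=27  …~+~+~+[~]~~~~~~…
8) q0 h=28  …+~+~+~[~]~~~~~~…
9) q1 h=29  …~+~+~+[~]~~~~~~…
10) q0 h=30  …+~+~+~[~]~~~~~~…
11) q1 h=31  …~+~+~+[~]~~~~~~…
12) q0 h=32  …+~+~+~[~]~~~~~~…
13) q1 h=33  …~+~+~+[~]~~~~~~…
14) q0 h=34  …+~+~+~[~]~~~~~~|
15) q1 h=35  …~+~+~+[~]~~~~~|
16) q0 h=36  …+~+~+~[~]~~~~|
17) q1 h=37  …~+~+~+[~]~~~|
18) q0 h=38  …+~+~+~[~]~~|
19) q1 h=39  …~+~+~+[~]~|
20) q0 h=40  …+~+~+~[~]|
21) q1 h=40  …+~+~+~[+]|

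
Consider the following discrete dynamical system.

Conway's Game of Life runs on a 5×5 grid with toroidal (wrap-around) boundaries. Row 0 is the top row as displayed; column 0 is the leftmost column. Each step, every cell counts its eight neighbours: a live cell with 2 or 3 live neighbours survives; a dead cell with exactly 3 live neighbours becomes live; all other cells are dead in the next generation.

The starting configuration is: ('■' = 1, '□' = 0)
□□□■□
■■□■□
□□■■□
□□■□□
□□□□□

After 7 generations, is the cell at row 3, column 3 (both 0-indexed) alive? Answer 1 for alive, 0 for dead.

1

gen 0: □□□■□
■■□■□
□□■■□
□□■□□
□□□□□
gen 1: □□■□■
□■□■□
□□□■■
□□■■□
□□□□□
gen 2: □□■■□
■□□□□
□□□□■
□□■■■
□□■□□
gen 3: □■■■□
□□□■■
■□□□■
□□■□■
□■□□■
gen 4: □■□□□
□■□□□
■□□□□
□■□□■
□■□□■
gen 5: □■■□□
■■□□□
■■□□□
□■□□■
□■■□□
gen 6: □□□□□
□□□□□
□□■□■
□□□□□
□□□■□
gen 7: □□□□□
□□□□□
□□□□□
□□□■□
□□□□□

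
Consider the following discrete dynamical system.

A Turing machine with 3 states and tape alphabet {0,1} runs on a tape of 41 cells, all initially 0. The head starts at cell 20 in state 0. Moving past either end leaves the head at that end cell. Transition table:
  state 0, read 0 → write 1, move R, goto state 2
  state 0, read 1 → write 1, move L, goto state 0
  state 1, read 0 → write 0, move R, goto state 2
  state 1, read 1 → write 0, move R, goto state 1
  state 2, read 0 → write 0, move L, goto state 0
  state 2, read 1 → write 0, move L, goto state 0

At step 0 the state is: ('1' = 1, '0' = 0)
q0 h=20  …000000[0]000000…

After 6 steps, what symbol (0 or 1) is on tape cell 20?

0

step 0: q0 h=20  …000000[0]000000…
step 1: q2 h=21  …000001[0]000000…
step 2: q0 h=20  …000000[1]000000…
step 3: q0 h=19  …000000[0]100000…
step 4: q2 h=20  …000001[1]000000…
step 5: q0 h=19  …000000[1]000000…
step 6: q0 h=18  …000000[0]100000…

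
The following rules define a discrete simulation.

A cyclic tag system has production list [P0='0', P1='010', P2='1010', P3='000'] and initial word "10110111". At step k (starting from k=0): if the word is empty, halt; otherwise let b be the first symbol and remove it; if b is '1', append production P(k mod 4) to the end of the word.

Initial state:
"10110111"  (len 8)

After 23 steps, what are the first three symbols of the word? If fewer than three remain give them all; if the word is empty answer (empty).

0) "10110111"  (len 8)
1) "01101110"  (len 8)
2) "1101110"  (len 7)
3) "1011101010"  (len 10)
4) "011101010000"  (len 12)
5) "11101010000"  (len 11)
6) "1101010000010"  (len 13)
7) "1010100000101010"  (len 16)
8) "010100000101010000"  (len 18)
9) "10100000101010000"  (len 17)
10) "0100000101010000010"  (len 19)
11) "100000101010000010"  (len 18)
12) "00000101010000010000"  (len 20)
13) "0000101010000010000"  (len 19)
14) "000101010000010000"  (len 18)
15) "00101010000010000"  (len 17)
16) "0101010000010000"  (len 16)
17) "101010000010000"  (len 15)
18) "01010000010000010"  (len 17)
19) "1010000010000010"  (len 16)
20) "010000010000010000"  (len 18)
21) "10000010000010000"  (len 17)
22) "0000010000010000010"  (len 19)
23) "000010000010000010"  (len 18)

000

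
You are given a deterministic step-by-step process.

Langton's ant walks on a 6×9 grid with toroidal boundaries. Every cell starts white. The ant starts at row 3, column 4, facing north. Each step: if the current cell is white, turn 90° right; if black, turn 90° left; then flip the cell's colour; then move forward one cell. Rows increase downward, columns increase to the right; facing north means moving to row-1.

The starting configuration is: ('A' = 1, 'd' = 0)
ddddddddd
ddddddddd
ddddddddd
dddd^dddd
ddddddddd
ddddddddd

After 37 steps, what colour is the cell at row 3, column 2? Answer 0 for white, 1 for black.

1

0) ddddddddd
ddddddddd
ddddddddd
dddd^dddd
ddddddddd
ddddddddd
1) ddddddddd
ddddddddd
ddddddddd
ddddA>ddd
ddddddddd
ddddddddd
2) ddddddddd
ddddddddd
ddddddddd
ddddAAddd
dddddvddd
ddddddddd
3) ddddddddd
ddddddddd
ddddddddd
ddddAAddd
dddd<Addd
ddddddddd
4) ddddddddd
ddddddddd
ddddddddd
dddd^Addd
ddddAAddd
ddddddddd
5) ddddddddd
ddddddddd
ddddddddd
ddd<dAddd
ddddAAddd
ddddddddd
6) ddddddddd
ddddddddd
ddd^ddddd
dddAdAddd
ddddAAddd
ddddddddd
7) ddddddddd
ddddddddd
dddA>dddd
dddAdAddd
ddddAAddd
ddddddddd
8) ddddddddd
ddddddddd
dddAAdddd
dddAvAddd
ddddAAddd
ddddddddd
9) ddddddddd
ddddddddd
dddAAdddd
ddd<AAddd
ddddAAddd
ddddddddd
10) ddddddddd
ddddddddd
dddAAdddd
ddddAAddd
dddvAAddd
ddddddddd
11) ddddddddd
ddddddddd
dddAAdddd
ddddAAddd
dd<AAAddd
ddddddddd
12) ddddddddd
ddddddddd
dddAAdddd
dd^dAAddd
ddAAAAddd
ddddddddd
13) ddddddddd
ddddddddd
dddAAdddd
ddA>AAddd
ddAAAAddd
ddddddddd
14) ddddddddd
ddddddddd
dddAAdddd
ddAAAAddd
ddAvAAddd
ddddddddd
15) ddddddddd
ddddddddd
dddAAdddd
ddAAAAddd
ddAd>Addd
ddddddddd
16) ddddddddd
ddddddddd
dddAAdddd
ddAA^Addd
ddAddAddd
ddddddddd
17) ddddddddd
ddddddddd
dddAAdddd
ddA<dAddd
ddAddAddd
ddddddddd
18) ddddddddd
ddddddddd
dddAAdddd
ddAddAddd
ddAvdAddd
ddddddddd
19) ddddddddd
ddddddddd
dddAAdddd
ddAddAddd
dd<AdAddd
ddddddddd
20) ddddddddd
ddddddddd
dddAAdddd
ddAddAddd
dddAdAddd
ddvdddddd
21) ddddddddd
ddddddddd
dddAAdddd
ddAddAddd
dddAdAddd
d<Adddddd
22) ddddddddd
ddddddddd
dddAAdddd
ddAddAddd
d^dAdAddd
dAAdddddd
23) ddddddddd
ddddddddd
dddAAdddd
ddAddAddd
dA>AdAddd
dAAdddddd
24) ddddddddd
ddddddddd
dddAAdddd
ddAddAddd
dAAAdAddd
dAvdddddd
25) ddddddddd
ddddddddd
dddAAdddd
ddAddAddd
dAAAdAddd
dAd>ddddd
26) dddvddddd
ddddddddd
dddAAdddd
ddAddAddd
dAAAdAddd
dAdAddddd
27) dd<Addddd
ddddddddd
dddAAdddd
ddAddAddd
dAAAdAddd
dAdAddddd
28) ddAAddddd
ddddddddd
dddAAdddd
ddAddAddd
dAAAdAddd
dA^Addddd
29) ddAAddddd
ddddddddd
dddAAdddd
ddAddAddd
dAAAdAddd
dAA>ddddd
30) ddAAddddd
ddddddddd
dddAAdddd
ddAddAddd
dAA^dAddd
dAAdddddd
31) ddAAddddd
ddddddddd
dddAAdddd
ddAddAddd
dA<ddAddd
dAAdddddd
32) ddAAddddd
ddddddddd
dddAAdddd
ddAddAddd
dAdddAddd
dAvdddddd
33) ddAAddddd
ddddddddd
dddAAdddd
ddAddAddd
dAdddAddd
dAd>ddddd
34) ddAvddddd
ddddddddd
dddAAdddd
ddAddAddd
dAdddAddd
dAdAddddd
35) ddAd>dddd
ddddddddd
dddAAdddd
ddAddAddd
dAdddAddd
dAdAddddd
36) ddAdAdddd
ddddvdddd
dddAAdddd
ddAddAddd
dAdddAddd
dAdAddddd
37) ddAdAdddd
ddd<Adddd
dddAAdddd
ddAddAddd
dAdddAddd
dAdAddddd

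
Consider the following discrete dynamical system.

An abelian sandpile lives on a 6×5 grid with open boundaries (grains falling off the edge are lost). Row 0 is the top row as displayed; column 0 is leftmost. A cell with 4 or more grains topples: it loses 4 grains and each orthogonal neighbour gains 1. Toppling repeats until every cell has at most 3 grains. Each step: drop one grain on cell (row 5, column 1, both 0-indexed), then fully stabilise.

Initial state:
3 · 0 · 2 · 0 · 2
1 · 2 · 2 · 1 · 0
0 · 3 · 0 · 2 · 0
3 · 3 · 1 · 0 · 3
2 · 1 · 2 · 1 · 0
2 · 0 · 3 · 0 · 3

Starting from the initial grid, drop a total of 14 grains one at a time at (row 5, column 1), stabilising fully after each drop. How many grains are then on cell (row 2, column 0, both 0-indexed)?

[0] 3 · 0 · 2 · 0 · 2
1 · 2 · 2 · 1 · 0
0 · 3 · 0 · 2 · 0
3 · 3 · 1 · 0 · 3
2 · 1 · 2 · 1 · 0
2 · 0 · 3 · 0 · 3
[1] 3 · 0 · 2 · 0 · 2
1 · 2 · 2 · 1 · 0
0 · 3 · 0 · 2 · 0
3 · 3 · 1 · 0 · 3
2 · 1 · 2 · 1 · 0
2 · 1 · 3 · 0 · 3
[2] 3 · 0 · 2 · 0 · 2
1 · 2 · 2 · 1 · 0
0 · 3 · 0 · 2 · 0
3 · 3 · 1 · 0 · 3
2 · 1 · 2 · 1 · 0
2 · 2 · 3 · 0 · 3
[3] 3 · 0 · 2 · 0 · 2
1 · 2 · 2 · 1 · 0
0 · 3 · 0 · 2 · 0
3 · 3 · 1 · 0 · 3
2 · 1 · 2 · 1 · 0
2 · 3 · 3 · 0 · 3
[4] 3 · 0 · 2 · 0 · 2
1 · 2 · 2 · 1 · 0
0 · 3 · 0 · 2 · 0
3 · 3 · 1 · 0 · 3
2 · 2 · 3 · 1 · 0
3 · 1 · 0 · 1 · 3
[5] 3 · 0 · 2 · 0 · 2
1 · 2 · 2 · 1 · 0
0 · 3 · 0 · 2 · 0
3 · 3 · 1 · 0 · 3
2 · 2 · 3 · 1 · 0
3 · 2 · 0 · 1 · 3
[6] 3 · 0 · 2 · 0 · 2
1 · 2 · 2 · 1 · 0
0 · 3 · 0 · 2 · 0
3 · 3 · 1 · 0 · 3
2 · 2 · 3 · 1 · 0
3 · 3 · 0 · 1 · 3
[7] 3 · 0 · 2 · 0 · 2
1 · 2 · 2 · 1 · 0
0 · 3 · 0 · 2 · 0
3 · 3 · 1 · 0 · 3
3 · 3 · 3 · 1 · 0
0 · 1 · 1 · 1 · 3
[8] 3 · 0 · 2 · 0 · 2
1 · 2 · 2 · 1 · 0
0 · 3 · 0 · 2 · 0
3 · 3 · 1 · 0 · 3
3 · 3 · 3 · 1 · 0
0 · 2 · 1 · 1 · 3
[9] 3 · 0 · 2 · 0 · 2
1 · 2 · 2 · 1 · 0
0 · 3 · 0 · 2 · 0
3 · 3 · 1 · 0 · 3
3 · 3 · 3 · 1 · 0
0 · 3 · 1 · 1 · 3
[10] 3 · 0 · 2 · 0 · 2
1 · 3 · 2 · 1 · 0
2 · 0 · 1 · 2 · 0
1 · 2 · 3 · 0 · 3
1 · 3 · 0 · 2 · 0
2 · 1 · 3 · 1 · 3
[11] 3 · 0 · 2 · 0 · 2
1 · 3 · 2 · 1 · 0
2 · 0 · 1 · 2 · 0
1 · 2 · 3 · 0 · 3
1 · 3 · 0 · 2 · 0
2 · 2 · 3 · 1 · 3
[12] 3 · 0 · 2 · 0 · 2
1 · 3 · 2 · 1 · 0
2 · 0 · 1 · 2 · 0
1 · 2 · 3 · 0 · 3
1 · 3 · 0 · 2 · 0
2 · 3 · 3 · 1 · 3
[13] 3 · 0 · 2 · 0 · 2
1 · 3 · 2 · 1 · 0
2 · 0 · 1 · 2 · 0
1 · 3 · 3 · 0 · 3
2 · 0 · 2 · 2 · 0
3 · 2 · 0 · 2 · 3
[14] 3 · 0 · 2 · 0 · 2
1 · 3 · 2 · 1 · 0
2 · 0 · 1 · 2 · 0
1 · 3 · 3 · 0 · 3
2 · 0 · 2 · 2 · 0
3 · 3 · 0 · 2 · 3

2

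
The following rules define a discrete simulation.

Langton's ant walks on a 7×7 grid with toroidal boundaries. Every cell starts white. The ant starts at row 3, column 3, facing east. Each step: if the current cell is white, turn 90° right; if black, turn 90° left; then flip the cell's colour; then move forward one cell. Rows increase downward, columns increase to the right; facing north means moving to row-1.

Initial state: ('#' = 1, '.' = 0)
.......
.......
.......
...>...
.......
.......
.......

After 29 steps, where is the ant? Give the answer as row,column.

[0] .......
.......
.......
...>...
.......
.......
.......
[1] .......
.......
.......
...#...
...v...
.......
.......
[2] .......
.......
.......
...#...
..<#...
.......
.......
[3] .......
.......
.......
..^#...
..##...
.......
.......
[4] .......
.......
.......
..#>...
..##...
.......
.......
[5] .......
.......
...^...
..#....
..##...
.......
.......
[6] .......
.......
...#>..
..#....
..##...
.......
.......
[7] .......
.......
...##..
..#.v..
..##...
.......
.......
[8] .......
.......
...##..
..#<#..
..##...
.......
.......
[9] .......
.......
...^#..
..###..
..##...
.......
.......
[10] .......
.......
..<.#..
..###..
..##...
.......
.......
[11] .......
..^....
..#.#..
..###..
..##...
.......
.......
[12] .......
..#>...
..#.#..
..###..
..##...
.......
.......
[13] .......
..##...
..#v#..
..###..
..##...
.......
.......
[14] .......
..##...
..<##..
..###..
..##...
.......
.......
[15] .......
..##...
...##..
..v##..
..##...
.......
.......
[16] .......
..##...
...##..
...>#..
..##...
.......
.......
[17] .......
..##...
...^#..
....#..
..##...
.......
.......
[18] .......
..##...
..<.#..
....#..
..##...
.......
.......
[19] .......
..^#...
..#.#..
....#..
..##...
.......
.......
[20] .......
.<.#...
..#.#..
....#..
..##...
.......
.......
[21] .^.....
.#.#...
..#.#..
....#..
..##...
.......
.......
[22] .#>....
.#.#...
..#.#..
....#..
..##...
.......
.......
[23] .##....
.#v#...
..#.#..
....#..
..##...
.......
.......
[24] .##....
.<##...
..#.#..
....#..
..##...
.......
.......
[25] .##....
..##...
.v#.#..
....#..
..##...
.......
.......
[26] .##....
..##...
<##.#..
....#..
..##...
.......
.......
[27] .##....
^.##...
###.#..
....#..
..##...
.......
.......
[28] .##....
#>##...
###.#..
....#..
..##...
.......
.......
[29] .##....
####...
#v#.#..
....#..
..##...
.......
.......

2,1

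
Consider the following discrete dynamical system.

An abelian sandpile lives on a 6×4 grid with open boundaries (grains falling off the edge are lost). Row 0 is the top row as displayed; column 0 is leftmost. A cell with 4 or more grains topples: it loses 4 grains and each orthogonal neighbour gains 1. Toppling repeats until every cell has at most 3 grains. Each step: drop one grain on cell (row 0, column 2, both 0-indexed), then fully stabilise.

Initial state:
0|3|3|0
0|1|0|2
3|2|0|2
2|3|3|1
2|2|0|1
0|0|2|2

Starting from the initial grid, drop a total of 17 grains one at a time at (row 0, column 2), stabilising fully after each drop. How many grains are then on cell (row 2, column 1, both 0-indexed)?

[0] 0|3|3|0
0|1|0|2
3|2|0|2
2|3|3|1
2|2|0|1
0|0|2|2
[1] 1|0|1|1
0|2|1|2
3|2|0|2
2|3|3|1
2|2|0|1
0|0|2|2
[2] 1|0|2|1
0|2|1|2
3|2|0|2
2|3|3|1
2|2|0|1
0|0|2|2
[3] 1|0|3|1
0|2|1|2
3|2|0|2
2|3|3|1
2|2|0|1
0|0|2|2
[4] 1|1|0|2
0|2|2|2
3|2|0|2
2|3|3|1
2|2|0|1
0|0|2|2
[5] 1|1|1|2
0|2|2|2
3|2|0|2
2|3|3|1
2|2|0|1
0|0|2|2
[6] 1|1|2|2
0|2|2|2
3|2|0|2
2|3|3|1
2|2|0|1
0|0|2|2
[7] 1|1|3|2
0|2|2|2
3|2|0|2
2|3|3|1
2|2|0|1
0|0|2|2
[8] 1|2|0|3
0|2|3|2
3|2|0|2
2|3|3|1
2|2|0|1
0|0|2|2
[9] 1|2|1|3
0|2|3|2
3|2|0|2
2|3|3|1
2|2|0|1
0|0|2|2
[10] 1|2|2|3
0|2|3|2
3|2|0|2
2|3|3|1
2|2|0|1
0|0|2|2
[11] 1|2|3|3
0|2|3|2
3|2|0|2
2|3|3|1
2|2|0|1
0|0|2|2
[12] 1|3|2|1
0|3|1|0
3|2|1|3
2|3|3|1
2|2|0|1
0|0|2|2
[13] 1|3|3|1
0|3|1|0
3|2|1|3
2|3|3|1
2|2|0|1
0|0|2|2
[14] 2|1|1|2
1|0|3|0
3|3|1|3
2|3|3|1
2|2|0|1
0|0|2|2
[15] 2|1|2|2
1|0|3|0
3|3|1|3
2|3|3|1
2|2|0|1
0|0|2|2
[16] 2|1|3|2
1|0|3|0
3|3|1|3
2|3|3|1
2|2|0|1
0|0|2|2
[17] 2|2|1|3
1|1|0|1
3|3|2|3
2|3|3|1
2|2|0|1
0|0|2|2

3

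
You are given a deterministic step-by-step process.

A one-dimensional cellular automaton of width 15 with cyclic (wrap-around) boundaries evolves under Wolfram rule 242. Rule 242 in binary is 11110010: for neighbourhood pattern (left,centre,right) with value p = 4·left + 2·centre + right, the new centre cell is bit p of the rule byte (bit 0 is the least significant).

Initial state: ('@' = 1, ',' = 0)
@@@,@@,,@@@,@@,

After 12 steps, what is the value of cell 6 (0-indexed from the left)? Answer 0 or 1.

1

step 0: @@@,@@,,@@@,@@,
step 1: ,@@@,@@@,@@@,@@
step 2: @,@@@,@@@,@@@,@
step 3: @@,@@@,@@@,@@@,
step 4: ,@@,@@@,@@@,@@@
step 5: @,@@,@@@,@@@,@@
step 6: @@,@@,@@@,@@@,@
step 7: @@@,@@,@@@,@@@,
step 8: ,@@@,@@,@@@,@@@
step 9: @,@@@,@@,@@@,@@
step 10: @@,@@@,@@,@@@,@
step 11: @@@,@@@,@@,@@@,
step 12: ,@@@,@@@,@@,@@@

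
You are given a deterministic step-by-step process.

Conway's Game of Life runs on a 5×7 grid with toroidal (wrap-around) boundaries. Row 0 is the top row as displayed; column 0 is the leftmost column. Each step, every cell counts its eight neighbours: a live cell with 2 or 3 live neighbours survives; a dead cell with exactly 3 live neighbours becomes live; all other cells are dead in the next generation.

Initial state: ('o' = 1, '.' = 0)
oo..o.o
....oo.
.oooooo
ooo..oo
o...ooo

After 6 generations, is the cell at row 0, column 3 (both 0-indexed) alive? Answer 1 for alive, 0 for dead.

1

step 0: oo..o.o
....oo.
.oooooo
ooo..oo
o...ooo
step 1: .o.o...
.......
.......
.......
..ooo..
step 2: ...oo..
.......
.......
...o...
..ooo..
step 3: ..o.o..
.......
.......
..ooo..
..o....
step 4: ...o...
.......
...o...
..oo...
.oo.o..
step 5: ..oo...
.......
..oo...
.o..o..
.o..o..
step 6: ..oo...
.......
..oo...
.o..o..
.o..o..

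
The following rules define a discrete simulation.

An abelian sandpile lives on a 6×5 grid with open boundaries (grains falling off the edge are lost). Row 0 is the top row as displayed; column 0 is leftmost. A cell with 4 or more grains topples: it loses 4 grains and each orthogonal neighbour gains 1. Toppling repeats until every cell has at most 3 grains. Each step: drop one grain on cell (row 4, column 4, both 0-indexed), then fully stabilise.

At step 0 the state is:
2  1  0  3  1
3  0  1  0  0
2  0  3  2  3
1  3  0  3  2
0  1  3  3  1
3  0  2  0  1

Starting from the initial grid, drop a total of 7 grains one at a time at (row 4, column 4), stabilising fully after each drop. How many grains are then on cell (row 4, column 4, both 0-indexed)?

2

gen 0: 2  1  0  3  1
3  0  1  0  0
2  0  3  2  3
1  3  0  3  2
0  1  3  3  1
3  0  2  0  1
gen 1: 2  1  0  3  1
3  0  1  0  0
2  0  3  2  3
1  3  0  3  2
0  1  3  3  2
3  0  2  0  1
gen 2: 2  1  0  3  1
3  0  1  0  0
2  0  3  2  3
1  3  0  3  2
0  1  3  3  3
3  0  2  0  1
gen 3: 2  1  0  3  1
3  0  2  1  1
2  1  0  1  1
1  3  3  2  1
0  2  0  2  2
3  0  3  1  2
gen 4: 2  1  0  3  1
3  0  2  1  1
2  1  0  1  1
1  3  3  2  1
0  2  0  2  3
3  0  3  1  2
gen 5: 2  1  0  3  1
3  0  2  1  1
2  1  0  1  1
1  3  3  2  2
0  2  0  3  0
3  0  3  1  3
gen 6: 2  1  0  3  1
3  0  2  1  1
2  1  0  1  1
1  3  3  2  2
0  2  0  3  1
3  0  3  1  3
gen 7: 2  1  0  3  1
3  0  2  1  1
2  1  0  1  1
1  3  3  2  2
0  2  0  3  2
3  0  3  1  3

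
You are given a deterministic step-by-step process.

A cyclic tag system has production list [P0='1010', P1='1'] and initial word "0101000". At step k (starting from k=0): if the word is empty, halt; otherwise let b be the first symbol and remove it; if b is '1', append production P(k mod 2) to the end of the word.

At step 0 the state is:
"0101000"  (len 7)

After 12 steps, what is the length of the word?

7

0) "0101000"  (len 7)
1) "101000"  (len 6)
2) "010001"  (len 6)
3) "10001"  (len 5)
4) "00011"  (len 5)
5) "0011"  (len 4)
6) "011"  (len 3)
7) "11"  (len 2)
8) "11"  (len 2)
9) "11010"  (len 5)
10) "10101"  (len 5)
11) "01011010"  (len 8)
12) "1011010"  (len 7)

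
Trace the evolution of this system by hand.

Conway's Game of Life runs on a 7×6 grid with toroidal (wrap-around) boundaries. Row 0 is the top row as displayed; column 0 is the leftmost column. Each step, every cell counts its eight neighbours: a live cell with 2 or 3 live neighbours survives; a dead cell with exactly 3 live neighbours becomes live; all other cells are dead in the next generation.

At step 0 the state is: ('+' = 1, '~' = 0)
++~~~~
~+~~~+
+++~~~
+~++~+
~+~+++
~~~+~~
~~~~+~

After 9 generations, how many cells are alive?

11

k=0  ++~~~~
~+~~~+
+++~~~
+~++~+
~+~+++
~~~+~~
~~~~+~
k=1  ++~~~+
~~~~~+
~~~++~
~~~~~~
~+~~~+
~~++~+
~~~~~~
k=2  +~~~~+
~~~~~+
~~~~+~
~~~~+~
+~+~+~
+~+~+~
~++~++
k=3  ~+~~~~
+~~~++
~~~~++
~~~~+~
~~~~+~
+~+~+~
~~+~+~
k=4  ++~++~
+~~~+~
+~~+~~
~~~++~
~~~~+~
~+~~+~
~~+~~+
k=5  +++++~
+~+~+~
~~~+~~
~~~+++
~~~~++
~~~+++
~~+~~+
k=6  +~~~+~
+~~~+~
~~+~~~
~~~+~+
+~~~~~
+~~+~~
~~~~~~
k=7  ~~~~~~
~+~+~~
~~~+++
~~~~~~
+~~~++
~~~~~~
~~~~~+
k=8  ~~~~~~
~~++~~
~~+++~
+~~+~~
~~~~~+
+~~~+~
~~~~~~
k=9  ~~~~~~
~~+~+~
~+~~+~
~~++~+
+~~~++
~~~~~+
~~~~~~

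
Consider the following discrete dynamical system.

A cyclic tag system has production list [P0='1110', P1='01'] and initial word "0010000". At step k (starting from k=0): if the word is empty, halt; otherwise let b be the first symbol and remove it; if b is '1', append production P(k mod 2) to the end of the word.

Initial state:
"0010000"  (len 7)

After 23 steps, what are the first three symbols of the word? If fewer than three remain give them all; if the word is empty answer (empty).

011

0) "0010000"  (len 7)
1) "010000"  (len 6)
2) "10000"  (len 5)
3) "00001110"  (len 8)
4) "0001110"  (len 7)
5) "001110"  (len 6)
6) "01110"  (len 5)
7) "1110"  (len 4)
8) "11001"  (len 5)
9) "10011110"  (len 8)
10) "001111001"  (len 9)
11) "01111001"  (len 8)
12) "1111001"  (len 7)
13) "1110011110"  (len 10)
14) "11001111001"  (len 11)
15) "10011110011110"  (len 14)
16) "001111001111001"  (len 15)
17) "01111001111001"  (len 14)
18) "1111001111001"  (len 13)
19) "1110011110011110"  (len 16)
20) "11001111001111001"  (len 17)
21) "10011110011110011110"  (len 20)
22) "001111001111001111001"  (len 21)
23) "01111001111001111001"  (len 20)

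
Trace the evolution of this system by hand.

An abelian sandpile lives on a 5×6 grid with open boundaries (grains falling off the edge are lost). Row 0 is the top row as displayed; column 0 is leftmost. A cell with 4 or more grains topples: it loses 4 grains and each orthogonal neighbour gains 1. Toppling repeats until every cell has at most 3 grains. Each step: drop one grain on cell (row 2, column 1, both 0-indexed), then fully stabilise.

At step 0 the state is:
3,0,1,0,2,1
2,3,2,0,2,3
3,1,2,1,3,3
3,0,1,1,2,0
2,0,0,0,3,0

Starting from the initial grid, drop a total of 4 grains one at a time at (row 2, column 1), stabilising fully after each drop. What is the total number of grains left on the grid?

43

step 0: 3,0,1,0,2,1
2,3,2,0,2,3
3,1,2,1,3,3
3,0,1,1,2,0
2,0,0,0,3,0
step 1: 3,0,1,0,2,1
2,3,2,0,2,3
3,2,2,1,3,3
3,0,1,1,2,0
2,0,0,0,3,0
step 2: 3,0,1,0,2,1
2,3,2,0,2,3
3,3,2,1,3,3
3,0,1,1,2,0
2,0,0,0,3,0
step 3: 0,2,1,0,2,1
1,1,3,0,2,3
2,2,3,1,3,3
0,2,1,1,2,0
3,0,0,0,3,0
step 4: 0,2,1,0,2,1
1,1,3,0,2,3
2,3,3,1,3,3
0,2,1,1,2,0
3,0,0,0,3,0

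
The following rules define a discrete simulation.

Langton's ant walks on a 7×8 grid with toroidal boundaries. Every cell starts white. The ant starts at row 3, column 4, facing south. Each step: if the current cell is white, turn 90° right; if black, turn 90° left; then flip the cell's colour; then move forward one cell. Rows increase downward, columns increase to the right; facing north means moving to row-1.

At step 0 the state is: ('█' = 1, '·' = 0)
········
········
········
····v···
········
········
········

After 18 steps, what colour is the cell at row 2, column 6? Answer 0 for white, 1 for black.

0) ········
········
········
····v···
········
········
········
1) ········
········
········
···<█···
········
········
········
2) ········
········
···^····
···██···
········
········
········
3) ········
········
···█>···
···██···
········
········
········
4) ········
········
···██···
···█v···
········
········
········
5) ········
········
···██···
···█·>··
········
········
········
6) ········
········
···██···
···█·█··
·····v··
········
········
7) ········
········
···██···
···█·█··
····<█··
········
········
8) ········
········
···██···
···█^█··
····██··
········
········
9) ········
········
···██···
···██>··
····██··
········
········
10) ········
········
···██^··
···██···
····██··
········
········
11) ········
········
···███>·
···██···
····██··
········
········
12) ········
········
···████·
···██·v·
····██··
········
········
13) ········
········
···████·
···██<█·
····██··
········
········
14) ········
········
···██^█·
···████·
····██··
········
········
15) ········
········
···█<·█·
···████·
····██··
········
········
16) ········
········
···█··█·
···█v██·
····██··
········
········
17) ········
········
···█··█·
···█·>█·
····██··
········
········
18) ········
········
···█·^█·
···█··█·
····██··
········
········

1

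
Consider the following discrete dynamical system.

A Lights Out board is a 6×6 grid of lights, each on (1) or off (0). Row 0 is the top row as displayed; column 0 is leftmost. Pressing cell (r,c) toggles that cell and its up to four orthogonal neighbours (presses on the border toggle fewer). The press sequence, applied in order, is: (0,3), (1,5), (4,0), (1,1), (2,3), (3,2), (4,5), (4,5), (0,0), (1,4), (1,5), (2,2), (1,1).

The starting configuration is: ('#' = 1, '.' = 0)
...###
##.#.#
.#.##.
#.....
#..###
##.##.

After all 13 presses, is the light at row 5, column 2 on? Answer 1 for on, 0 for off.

0

k=0  ...###
##.#.#
.#.##.
#.....
#..###
##.##.
k=1  ..#..#
##...#
.#.##.
#.....
#..###
##.##.
k=2  ..#...
##..#.
.#.###
#.....
#..###
##.##.
k=3  ..#...
##..#.
.#.###
......
.#.###
.#.##.
k=4  .##...
..#.#.
...###
......
.#.###
.#.##.
k=5  .##...
..###.
..#..#
...#..
.#.###
.#.##.
k=6  .##...
..###.
.....#
.##...
.#####
.#.##.
k=7  .##...
..###.
.....#
.##..#
.###..
.#.###
k=8  .##...
..###.
.....#
.##...
.#####
.#.##.
k=9  #.#...
#.###.
.....#
.##...
.#####
.#.##.
k=10  #.#.#.
#.#..#
....##
.##...
.#####
.#.##.
k=11  #.#.##
#.#.#.
....#.
.##...
.#####
.#.##.
k=12  #.#.##
#...#.
.####.
.#....
.#####
.#.##.
k=13  ###.##
.##.#.
..###.
.#....
.#####
.#.##.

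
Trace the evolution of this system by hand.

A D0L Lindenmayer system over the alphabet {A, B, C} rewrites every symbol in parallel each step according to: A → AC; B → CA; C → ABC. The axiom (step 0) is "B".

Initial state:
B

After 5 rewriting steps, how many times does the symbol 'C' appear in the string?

k=0  B
k=1  CA
k=2  ABCAC
k=3  ACCAABCACABC
k=4  ACABCABCACACCAABCACABCACCAABC
k=5  ACABCACCAABCACCAABCACABCACABCABCACACCAABCACABCACCAABCACABCABCACACCAABC

29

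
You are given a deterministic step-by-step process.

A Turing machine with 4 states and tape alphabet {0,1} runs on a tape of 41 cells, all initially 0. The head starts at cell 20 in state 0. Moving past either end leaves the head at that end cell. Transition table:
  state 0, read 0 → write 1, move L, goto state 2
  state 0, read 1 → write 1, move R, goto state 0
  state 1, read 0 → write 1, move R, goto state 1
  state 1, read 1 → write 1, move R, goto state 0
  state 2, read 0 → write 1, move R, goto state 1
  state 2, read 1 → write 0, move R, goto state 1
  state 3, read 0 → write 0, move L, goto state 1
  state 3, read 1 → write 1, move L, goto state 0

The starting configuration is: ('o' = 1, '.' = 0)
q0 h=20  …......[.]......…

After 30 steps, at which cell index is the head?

k=0  q0 h=20  …......[.]......…
k=1  q2 h=19  …......[.]o.....…
k=2  q1 h=20  ….....o[o]......…
k=3  q0 h=21  …....oo[.]......…
k=4  q2 h=20  ….....o[o]o.....…
k=5  q1 h=21  …....o.[o]......…
k=6  q0 h=22  …...o.o[.]......…
k=7  q2 h=21  …....o.[o]o.....…
k=8  q1 h=22  …...o..[o]......…
k=9  q0 h=23  …..o..o[.]......…
k=10  q2 h=22  …...o..[o]o.....…
k=11  q1 h=23  …..o...[o]......…
k=12  q0 h=24  ….o...o[.]......…
k=13  q2 h=23  …..o...[o]o.....…
k=14  q1 h=24  ….o....[o]......…
k=15  q0 h=25  …o....o[.]......…
k=16  q2 h=24  ….o....[o]o.....…
k=17  q1 h=25  …o.....[o]......…
k=18  q0 h=26  ….....o[.]......…
k=19  q2 h=25  …o.....[o]o.....…
k=20  q1 h=26  …......[o]......…
k=21  q0 h=27  ….....o[.]......…
k=22  q2 h=26  …......[o]o.....…
k=23  q1 h=27  …......[o]......…
k=24  q0 h=28  ….....o[.]......…
k=25  q2 h=27  …......[o]o.....…
k=26  q1 h=28  …......[o]......…
k=27  q0 h=29  ….....o[.]......…
k=28  q2 h=28  …......[o]o.....…
k=29  q1 h=29  …......[o]......…
k=30  q0 h=30  ….....o[.]......…

30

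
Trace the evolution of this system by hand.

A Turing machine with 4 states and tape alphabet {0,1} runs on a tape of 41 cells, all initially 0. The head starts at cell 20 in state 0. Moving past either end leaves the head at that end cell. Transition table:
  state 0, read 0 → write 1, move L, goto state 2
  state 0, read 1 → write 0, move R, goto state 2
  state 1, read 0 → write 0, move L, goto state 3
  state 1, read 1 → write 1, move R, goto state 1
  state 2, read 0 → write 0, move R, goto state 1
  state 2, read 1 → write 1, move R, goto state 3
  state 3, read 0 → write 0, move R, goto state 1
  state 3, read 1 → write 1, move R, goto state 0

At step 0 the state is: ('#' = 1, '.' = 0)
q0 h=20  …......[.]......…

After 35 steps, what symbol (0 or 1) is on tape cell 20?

1

gen 0: q0 h=20  …......[.]......…
gen 1: q2 h=19  …......[.]#.....…
gen 2: q1 h=20  …......[#]......…
gen 3: q1 h=21  ….....#[.]......…
gen 4: q3 h=20  …......[#]......…
gen 5: q0 h=21  ….....#[.]......…
gen 6: q2 h=20  …......[#]#.....…
gen 7: q3 h=21  ….....#[#]......…
gen 8: q0 h=22  …....##[.]......…
gen 9: q2 h=21  ….....#[#]#.....…
gen 10: q3 h=22  …....##[#]......…
gen 11: q0 h=23  …...###[.]......…
gen 12: q2 h=22  …....##[#]#.....…
gen 13: q3 h=23  …...###[#]......…
gen 14: q0 h=24  …..####[.]......…
gen 15: q2 h=23  …...###[#]#.....…
gen 16: q3 h=24  …..####[#]......…
gen 17: q0 h=25  ….#####[.]......…
gen 18: q2 h=24  …..####[#]#.....…
gen 19: q3 h=25  ….#####[#]......…
gen 20: q0 h=26  …######[.]......…
gen 21: q2 h=25  ….#####[#]#.....…
gen 22: q3 h=26  …######[#]......…
gen 23: q0 h=27  …######[.]......…
gen 24: q2 h=26  …######[#]#.....…
gen 25: q3 h=27  …######[#]......…
gen 26: q0 h=28  …######[.]......…
gen 27: q2 h=27  …######[#]#.....…
gen 28: q3 h=28  …######[#]......…
gen 29: q0 h=29  …######[.]......…
gen 30: q2 h=28  …######[#]#.....…
gen 31: q3 h=29  …######[#]......…
gen 32: q0 h=30  …######[.]......…
gen 33: q2 h=29  …######[#]#.....…
gen 34: q3 h=30  …######[#]......…
gen 35: q0 h=31  …######[.]......…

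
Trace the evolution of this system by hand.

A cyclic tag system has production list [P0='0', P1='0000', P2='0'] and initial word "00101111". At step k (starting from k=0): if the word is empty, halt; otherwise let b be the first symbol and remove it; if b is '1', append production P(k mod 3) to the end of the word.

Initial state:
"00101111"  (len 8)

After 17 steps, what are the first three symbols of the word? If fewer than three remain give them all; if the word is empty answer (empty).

gen 0: "00101111"  (len 8)
gen 1: "0101111"  (len 7)
gen 2: "101111"  (len 6)
gen 3: "011110"  (len 6)
gen 4: "11110"  (len 5)
gen 5: "11100000"  (len 8)
gen 6: "11000000"  (len 8)
gen 7: "10000000"  (len 8)
gen 8: "00000000000"  (len 11)
gen 9: "0000000000"  (len 10)
gen 10: "000000000"  (len 9)
gen 11: "00000000"  (len 8)
gen 12: "0000000"  (len 7)
gen 13: "000000"  (len 6)
gen 14: "00000"  (len 5)
gen 15: "0000"  (len 4)
gen 16: "000"  (len 3)
gen 17: "00"  (len 2)

00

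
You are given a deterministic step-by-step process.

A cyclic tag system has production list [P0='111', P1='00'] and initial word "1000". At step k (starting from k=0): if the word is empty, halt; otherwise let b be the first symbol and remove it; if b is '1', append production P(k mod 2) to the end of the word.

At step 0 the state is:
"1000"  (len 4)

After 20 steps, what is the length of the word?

17

gen 0: "1000"  (len 4)
gen 1: "000111"  (len 6)
gen 2: "00111"  (len 5)
gen 3: "0111"  (len 4)
gen 4: "111"  (len 3)
gen 5: "11111"  (len 5)
gen 6: "111100"  (len 6)
gen 7: "11100111"  (len 8)
gen 8: "110011100"  (len 9)
gen 9: "10011100111"  (len 11)
gen 10: "001110011100"  (len 12)
gen 11: "01110011100"  (len 11)
gen 12: "1110011100"  (len 10)
gen 13: "110011100111"  (len 12)
gen 14: "1001110011100"  (len 13)
gen 15: "001110011100111"  (len 15)
gen 16: "01110011100111"  (len 14)
gen 17: "1110011100111"  (len 13)
gen 18: "11001110011100"  (len 14)
gen 19: "1001110011100111"  (len 16)
gen 20: "00111001110011100"  (len 17)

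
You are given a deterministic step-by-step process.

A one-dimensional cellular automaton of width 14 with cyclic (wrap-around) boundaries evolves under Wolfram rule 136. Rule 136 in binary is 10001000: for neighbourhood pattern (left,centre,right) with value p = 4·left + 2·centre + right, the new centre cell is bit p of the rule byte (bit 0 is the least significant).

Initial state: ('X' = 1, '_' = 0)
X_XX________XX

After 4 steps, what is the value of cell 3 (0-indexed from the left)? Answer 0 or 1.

[0] X_XX________XX
[1] __X_________XX
[2] ____________X_
[3] ______________
[4] ______________

0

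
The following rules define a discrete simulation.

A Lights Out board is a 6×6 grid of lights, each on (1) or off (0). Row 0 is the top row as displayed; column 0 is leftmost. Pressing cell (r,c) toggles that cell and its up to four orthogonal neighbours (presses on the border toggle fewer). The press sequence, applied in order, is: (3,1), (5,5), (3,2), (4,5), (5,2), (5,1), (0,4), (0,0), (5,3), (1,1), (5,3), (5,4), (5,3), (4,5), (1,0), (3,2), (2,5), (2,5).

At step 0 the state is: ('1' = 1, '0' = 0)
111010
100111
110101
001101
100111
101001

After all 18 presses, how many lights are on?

20

0) 111010
100111
110101
001101
100111
101001
1) 111010
100111
100101
110101
110111
101001
2) 111010
100111
100101
110101
110110
101010
3) 111010
100111
101101
101001
111110
101010
4) 111010
100111
101101
101000
111101
101011
5) 111010
100111
101101
101000
110101
110111
6) 111010
100111
101101
101000
100101
001111
7) 111101
100101
101101
101000
100101
001111
8) 001101
000101
101101
101000
100101
001111
9) 001101
000101
101101
101000
100001
000001
10) 011101
111101
111101
101000
100001
000001
11) 011101
111101
111101
101000
100101
001111
12) 011101
111101
111101
101000
100111
001000
13) 011101
111101
111101
101000
100011
000110
14) 011101
111101
111101
101001
100000
000111
15) 111101
001101
011101
101001
100000
000111
16) 111101
001101
010101
110101
101000
000111
17) 111101
001100
010110
110100
101000
000111
18) 111101
001101
010101
110101
101000
000111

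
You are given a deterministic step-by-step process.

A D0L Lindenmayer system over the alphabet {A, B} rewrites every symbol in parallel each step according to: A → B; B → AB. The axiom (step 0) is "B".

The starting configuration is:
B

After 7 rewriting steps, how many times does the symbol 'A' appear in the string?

13

step 0: B
step 1: AB
step 2: BAB
step 3: ABBAB
step 4: BABABBAB
step 5: ABBABBABABBAB
step 6: BABABBABABBABBABABBAB
step 7: ABBABBABABBABBABABBABABBABBABABBAB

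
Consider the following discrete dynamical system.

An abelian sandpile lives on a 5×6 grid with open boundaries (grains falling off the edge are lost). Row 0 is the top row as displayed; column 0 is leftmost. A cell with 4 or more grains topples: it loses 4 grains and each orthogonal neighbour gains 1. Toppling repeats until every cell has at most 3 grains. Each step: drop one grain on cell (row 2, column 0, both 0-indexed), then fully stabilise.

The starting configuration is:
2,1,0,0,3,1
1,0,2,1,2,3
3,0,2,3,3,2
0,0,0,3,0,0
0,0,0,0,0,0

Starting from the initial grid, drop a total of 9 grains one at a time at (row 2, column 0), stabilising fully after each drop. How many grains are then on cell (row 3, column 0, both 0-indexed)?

t=0: 2,1,0,0,3,1
1,0,2,1,2,3
3,0,2,3,3,2
0,0,0,3,0,0
0,0,0,0,0,0
t=1: 2,1,0,0,3,1
2,0,2,1,2,3
0,1,2,3,3,2
1,0,0,3,0,0
0,0,0,0,0,0
t=2: 2,1,0,0,3,1
2,0,2,1,2,3
1,1,2,3,3,2
1,0,0,3,0,0
0,0,0,0,0,0
t=3: 2,1,0,0,3,1
2,0,2,1,2,3
2,1,2,3,3,2
1,0,0,3,0,0
0,0,0,0,0,0
t=4: 2,1,0,0,3,1
2,0,2,1,2,3
3,1,2,3,3,2
1,0,0,3,0,0
0,0,0,0,0,0
t=5: 2,1,0,0,3,1
3,0,2,1,2,3
0,2,2,3,3,2
2,0,0,3,0,0
0,0,0,0,0,0
t=6: 2,1,0,0,3,1
3,0,2,1,2,3
1,2,2,3,3,2
2,0,0,3,0,0
0,0,0,0,0,0
t=7: 2,1,0,0,3,1
3,0,2,1,2,3
2,2,2,3,3,2
2,0,0,3,0,0
0,0,0,0,0,0
t=8: 2,1,0,0,3,1
3,0,2,1,2,3
3,2,2,3,3,2
2,0,0,3,0,0
0,0,0,0,0,0
t=9: 3,1,0,0,3,1
0,1,2,1,2,3
1,3,2,3,3,2
3,0,0,3,0,0
0,0,0,0,0,0

3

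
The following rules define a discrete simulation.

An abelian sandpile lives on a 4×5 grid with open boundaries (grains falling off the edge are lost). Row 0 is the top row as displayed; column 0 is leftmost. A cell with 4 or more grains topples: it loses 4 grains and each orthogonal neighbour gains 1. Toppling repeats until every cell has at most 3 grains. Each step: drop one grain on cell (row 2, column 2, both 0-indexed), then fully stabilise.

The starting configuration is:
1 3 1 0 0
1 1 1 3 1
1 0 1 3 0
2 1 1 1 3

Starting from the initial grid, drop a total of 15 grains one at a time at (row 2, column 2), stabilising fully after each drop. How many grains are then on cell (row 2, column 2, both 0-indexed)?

1

k=0  1 3 1 0 0
1 1 1 3 1
1 0 1 3 0
2 1 1 1 3
k=1  1 3 1 0 0
1 1 1 3 1
1 0 2 3 0
2 1 1 1 3
k=2  1 3 1 0 0
1 1 1 3 1
1 0 3 3 0
2 1 1 1 3
k=3  1 3 1 1 0
1 1 3 0 2
1 1 1 1 1
2 1 2 2 3
k=4  1 3 1 1 0
1 1 3 0 2
1 1 2 1 1
2 1 2 2 3
k=5  1 3 1 1 0
1 1 3 0 2
1 1 3 1 1
2 1 2 2 3
k=6  1 3 2 1 0
1 2 0 1 2
1 2 1 2 1
2 1 3 2 3
k=7  1 3 2 1 0
1 2 0 1 2
1 2 2 2 1
2 1 3 2 3
k=8  1 3 2 1 0
1 2 0 1 2
1 2 3 2 1
2 1 3 2 3
k=9  1 3 2 1 0
1 2 1 1 2
1 3 1 3 1
2 2 0 3 3
k=10  1 3 2 1 0
1 2 1 1 2
1 3 2 3 1
2 2 0 3 3
k=11  1 3 2 1 0
1 2 1 1 2
1 3 3 3 1
2 2 0 3 3
k=12  1 3 2 1 0
1 3 2 2 2
2 0 2 1 3
2 3 2 1 0
k=13  1 3 2 1 0
1 3 2 2 2
2 0 3 1 3
2 3 2 1 0
k=14  1 3 2 1 0
1 3 3 2 2
2 1 0 2 3
2 3 3 1 0
k=15  1 3 2 1 0
1 3 3 2 2
2 1 1 2 3
2 3 3 1 0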